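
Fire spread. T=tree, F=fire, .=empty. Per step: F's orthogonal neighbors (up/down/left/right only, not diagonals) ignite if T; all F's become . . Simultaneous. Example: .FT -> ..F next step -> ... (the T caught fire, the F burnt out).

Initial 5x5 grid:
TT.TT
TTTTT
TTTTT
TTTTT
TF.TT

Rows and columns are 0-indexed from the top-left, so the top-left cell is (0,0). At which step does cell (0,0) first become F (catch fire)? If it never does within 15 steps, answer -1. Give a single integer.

Step 1: cell (0,0)='T' (+2 fires, +1 burnt)
Step 2: cell (0,0)='T' (+3 fires, +2 burnt)
Step 3: cell (0,0)='T' (+4 fires, +3 burnt)
Step 4: cell (0,0)='T' (+6 fires, +4 burnt)
Step 5: cell (0,0)='F' (+4 fires, +6 burnt)
  -> target ignites at step 5
Step 6: cell (0,0)='.' (+2 fires, +4 burnt)
Step 7: cell (0,0)='.' (+1 fires, +2 burnt)
Step 8: cell (0,0)='.' (+0 fires, +1 burnt)
  fire out at step 8

5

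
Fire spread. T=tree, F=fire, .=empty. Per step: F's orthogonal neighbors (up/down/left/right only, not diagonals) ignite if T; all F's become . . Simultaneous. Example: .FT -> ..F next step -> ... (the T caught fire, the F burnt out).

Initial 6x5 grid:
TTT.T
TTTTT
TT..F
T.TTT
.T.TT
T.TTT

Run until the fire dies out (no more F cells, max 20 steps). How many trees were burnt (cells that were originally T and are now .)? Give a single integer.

Step 1: +2 fires, +1 burnt (F count now 2)
Step 2: +4 fires, +2 burnt (F count now 4)
Step 3: +4 fires, +4 burnt (F count now 4)
Step 4: +3 fires, +4 burnt (F count now 3)
Step 5: +4 fires, +3 burnt (F count now 4)
Step 6: +2 fires, +4 burnt (F count now 2)
Step 7: +1 fires, +2 burnt (F count now 1)
Step 8: +0 fires, +1 burnt (F count now 0)
Fire out after step 8
Initially T: 22, now '.': 28
Total burnt (originally-T cells now '.'): 20

Answer: 20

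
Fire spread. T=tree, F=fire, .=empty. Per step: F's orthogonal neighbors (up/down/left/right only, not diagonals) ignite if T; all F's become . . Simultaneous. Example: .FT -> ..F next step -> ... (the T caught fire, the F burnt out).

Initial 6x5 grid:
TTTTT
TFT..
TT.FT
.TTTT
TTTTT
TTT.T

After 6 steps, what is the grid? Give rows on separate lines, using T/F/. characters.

Step 1: 6 trees catch fire, 2 burn out
  TFTTT
  F.F..
  TF..F
  .TTFT
  TTTTT
  TTT.T
Step 2: 7 trees catch fire, 6 burn out
  F.FTT
  .....
  F....
  .FF.F
  TTTFT
  TTT.T
Step 3: 4 trees catch fire, 7 burn out
  ...FT
  .....
  .....
  .....
  TFF.F
  TTT.T
Step 4: 5 trees catch fire, 4 burn out
  ....F
  .....
  .....
  .....
  F....
  TFF.F
Step 5: 1 trees catch fire, 5 burn out
  .....
  .....
  .....
  .....
  .....
  F....
Step 6: 0 trees catch fire, 1 burn out
  .....
  .....
  .....
  .....
  .....
  .....

.....
.....
.....
.....
.....
.....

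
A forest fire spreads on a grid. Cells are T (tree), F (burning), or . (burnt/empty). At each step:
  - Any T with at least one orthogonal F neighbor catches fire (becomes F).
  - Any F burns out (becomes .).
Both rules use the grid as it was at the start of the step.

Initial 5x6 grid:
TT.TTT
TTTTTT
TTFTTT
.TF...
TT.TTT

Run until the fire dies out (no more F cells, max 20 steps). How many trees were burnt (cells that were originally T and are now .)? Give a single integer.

Step 1: +4 fires, +2 burnt (F count now 4)
Step 2: +5 fires, +4 burnt (F count now 5)
Step 3: +6 fires, +5 burnt (F count now 6)
Step 4: +3 fires, +6 burnt (F count now 3)
Step 5: +1 fires, +3 burnt (F count now 1)
Step 6: +0 fires, +1 burnt (F count now 0)
Fire out after step 6
Initially T: 22, now '.': 27
Total burnt (originally-T cells now '.'): 19

Answer: 19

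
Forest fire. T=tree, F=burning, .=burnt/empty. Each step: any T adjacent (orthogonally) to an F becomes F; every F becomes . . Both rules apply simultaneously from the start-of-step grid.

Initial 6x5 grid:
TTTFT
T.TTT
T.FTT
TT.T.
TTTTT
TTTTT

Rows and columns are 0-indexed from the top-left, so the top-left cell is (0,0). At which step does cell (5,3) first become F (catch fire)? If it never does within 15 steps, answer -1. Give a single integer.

Step 1: cell (5,3)='T' (+5 fires, +2 burnt)
Step 2: cell (5,3)='T' (+4 fires, +5 burnt)
Step 3: cell (5,3)='T' (+2 fires, +4 burnt)
Step 4: cell (5,3)='F' (+4 fires, +2 burnt)
  -> target ignites at step 4
Step 5: cell (5,3)='.' (+4 fires, +4 burnt)
Step 6: cell (5,3)='.' (+4 fires, +4 burnt)
Step 7: cell (5,3)='.' (+1 fires, +4 burnt)
Step 8: cell (5,3)='.' (+0 fires, +1 burnt)
  fire out at step 8

4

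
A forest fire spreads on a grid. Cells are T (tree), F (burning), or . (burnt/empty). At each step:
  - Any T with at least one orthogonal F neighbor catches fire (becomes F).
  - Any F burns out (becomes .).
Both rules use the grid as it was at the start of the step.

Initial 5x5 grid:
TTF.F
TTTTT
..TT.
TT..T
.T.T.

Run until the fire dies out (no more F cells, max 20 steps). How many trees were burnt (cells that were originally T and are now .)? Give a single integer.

Answer: 9

Derivation:
Step 1: +3 fires, +2 burnt (F count now 3)
Step 2: +4 fires, +3 burnt (F count now 4)
Step 3: +2 fires, +4 burnt (F count now 2)
Step 4: +0 fires, +2 burnt (F count now 0)
Fire out after step 4
Initially T: 14, now '.': 20
Total burnt (originally-T cells now '.'): 9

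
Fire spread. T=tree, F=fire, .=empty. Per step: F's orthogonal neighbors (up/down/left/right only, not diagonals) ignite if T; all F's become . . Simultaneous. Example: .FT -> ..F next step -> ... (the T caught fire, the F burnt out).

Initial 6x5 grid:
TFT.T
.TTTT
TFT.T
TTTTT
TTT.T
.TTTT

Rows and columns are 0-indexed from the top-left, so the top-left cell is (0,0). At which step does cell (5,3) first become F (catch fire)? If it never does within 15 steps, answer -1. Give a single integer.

Step 1: cell (5,3)='T' (+6 fires, +2 burnt)
Step 2: cell (5,3)='T' (+4 fires, +6 burnt)
Step 3: cell (5,3)='T' (+5 fires, +4 burnt)
Step 4: cell (5,3)='T' (+3 fires, +5 burnt)
Step 5: cell (5,3)='F' (+4 fires, +3 burnt)
  -> target ignites at step 5
Step 6: cell (5,3)='.' (+1 fires, +4 burnt)
Step 7: cell (5,3)='.' (+0 fires, +1 burnt)
  fire out at step 7

5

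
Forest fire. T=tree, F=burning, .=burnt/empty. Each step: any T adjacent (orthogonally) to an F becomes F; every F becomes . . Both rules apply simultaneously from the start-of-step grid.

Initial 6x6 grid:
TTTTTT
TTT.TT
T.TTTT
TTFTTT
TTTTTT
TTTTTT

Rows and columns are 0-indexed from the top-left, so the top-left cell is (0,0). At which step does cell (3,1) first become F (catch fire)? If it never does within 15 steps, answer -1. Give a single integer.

Step 1: cell (3,1)='F' (+4 fires, +1 burnt)
  -> target ignites at step 1
Step 2: cell (3,1)='.' (+7 fires, +4 burnt)
Step 3: cell (3,1)='.' (+9 fires, +7 burnt)
Step 4: cell (3,1)='.' (+8 fires, +9 burnt)
Step 5: cell (3,1)='.' (+4 fires, +8 burnt)
Step 6: cell (3,1)='.' (+1 fires, +4 burnt)
Step 7: cell (3,1)='.' (+0 fires, +1 burnt)
  fire out at step 7

1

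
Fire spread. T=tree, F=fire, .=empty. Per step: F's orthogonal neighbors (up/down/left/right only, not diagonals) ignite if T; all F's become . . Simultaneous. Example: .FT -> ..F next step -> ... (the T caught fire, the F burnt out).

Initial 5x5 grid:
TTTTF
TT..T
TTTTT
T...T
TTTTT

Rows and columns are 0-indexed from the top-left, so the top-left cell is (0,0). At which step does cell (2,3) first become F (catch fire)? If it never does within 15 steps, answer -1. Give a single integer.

Step 1: cell (2,3)='T' (+2 fires, +1 burnt)
Step 2: cell (2,3)='T' (+2 fires, +2 burnt)
Step 3: cell (2,3)='F' (+3 fires, +2 burnt)
  -> target ignites at step 3
Step 4: cell (2,3)='.' (+4 fires, +3 burnt)
Step 5: cell (2,3)='.' (+3 fires, +4 burnt)
Step 6: cell (2,3)='.' (+2 fires, +3 burnt)
Step 7: cell (2,3)='.' (+2 fires, +2 burnt)
Step 8: cell (2,3)='.' (+1 fires, +2 burnt)
Step 9: cell (2,3)='.' (+0 fires, +1 burnt)
  fire out at step 9

3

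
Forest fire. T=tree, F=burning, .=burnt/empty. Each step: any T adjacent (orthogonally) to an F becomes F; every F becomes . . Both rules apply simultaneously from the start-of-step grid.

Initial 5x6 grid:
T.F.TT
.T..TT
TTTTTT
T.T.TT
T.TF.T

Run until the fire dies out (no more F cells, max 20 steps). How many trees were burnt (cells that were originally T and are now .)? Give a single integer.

Step 1: +1 fires, +2 burnt (F count now 1)
Step 2: +1 fires, +1 burnt (F count now 1)
Step 3: +1 fires, +1 burnt (F count now 1)
Step 4: +2 fires, +1 burnt (F count now 2)
Step 5: +3 fires, +2 burnt (F count now 3)
Step 6: +4 fires, +3 burnt (F count now 4)
Step 7: +4 fires, +4 burnt (F count now 4)
Step 8: +2 fires, +4 burnt (F count now 2)
Step 9: +0 fires, +2 burnt (F count now 0)
Fire out after step 9
Initially T: 19, now '.': 29
Total burnt (originally-T cells now '.'): 18

Answer: 18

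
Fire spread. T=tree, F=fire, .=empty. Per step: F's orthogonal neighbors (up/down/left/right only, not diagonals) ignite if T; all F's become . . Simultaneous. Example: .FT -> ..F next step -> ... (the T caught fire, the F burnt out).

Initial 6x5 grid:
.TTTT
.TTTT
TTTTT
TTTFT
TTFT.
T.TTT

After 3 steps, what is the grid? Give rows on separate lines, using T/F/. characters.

Step 1: 6 trees catch fire, 2 burn out
  .TTTT
  .TTTT
  TTTFT
  TTF.F
  TF.F.
  T.FTT
Step 2: 6 trees catch fire, 6 burn out
  .TTTT
  .TTFT
  TTF.F
  TF...
  F....
  T..FT
Step 3: 7 trees catch fire, 6 burn out
  .TTFT
  .TF.F
  TF...
  F....
  .....
  F...F

.TTFT
.TF.F
TF...
F....
.....
F...F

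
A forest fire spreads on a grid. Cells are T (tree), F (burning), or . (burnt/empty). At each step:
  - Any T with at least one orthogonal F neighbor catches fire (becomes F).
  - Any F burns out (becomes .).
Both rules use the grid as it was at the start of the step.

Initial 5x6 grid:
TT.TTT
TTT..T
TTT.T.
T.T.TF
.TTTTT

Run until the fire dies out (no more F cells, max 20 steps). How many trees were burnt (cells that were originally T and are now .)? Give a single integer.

Step 1: +2 fires, +1 burnt (F count now 2)
Step 2: +2 fires, +2 burnt (F count now 2)
Step 3: +1 fires, +2 burnt (F count now 1)
Step 4: +1 fires, +1 burnt (F count now 1)
Step 5: +2 fires, +1 burnt (F count now 2)
Step 6: +1 fires, +2 burnt (F count now 1)
Step 7: +2 fires, +1 burnt (F count now 2)
Step 8: +2 fires, +2 burnt (F count now 2)
Step 9: +3 fires, +2 burnt (F count now 3)
Step 10: +1 fires, +3 burnt (F count now 1)
Step 11: +0 fires, +1 burnt (F count now 0)
Fire out after step 11
Initially T: 21, now '.': 26
Total burnt (originally-T cells now '.'): 17

Answer: 17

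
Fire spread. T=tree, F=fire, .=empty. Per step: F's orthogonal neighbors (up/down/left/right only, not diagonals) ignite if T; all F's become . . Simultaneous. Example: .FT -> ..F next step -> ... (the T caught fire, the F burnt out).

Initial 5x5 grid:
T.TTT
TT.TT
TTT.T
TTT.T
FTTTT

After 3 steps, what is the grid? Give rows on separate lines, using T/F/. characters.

Step 1: 2 trees catch fire, 1 burn out
  T.TTT
  TT.TT
  TTT.T
  FTT.T
  .FTTT
Step 2: 3 trees catch fire, 2 burn out
  T.TTT
  TT.TT
  FTT.T
  .FT.T
  ..FTT
Step 3: 4 trees catch fire, 3 burn out
  T.TTT
  FT.TT
  .FT.T
  ..F.T
  ...FT

T.TTT
FT.TT
.FT.T
..F.T
...FT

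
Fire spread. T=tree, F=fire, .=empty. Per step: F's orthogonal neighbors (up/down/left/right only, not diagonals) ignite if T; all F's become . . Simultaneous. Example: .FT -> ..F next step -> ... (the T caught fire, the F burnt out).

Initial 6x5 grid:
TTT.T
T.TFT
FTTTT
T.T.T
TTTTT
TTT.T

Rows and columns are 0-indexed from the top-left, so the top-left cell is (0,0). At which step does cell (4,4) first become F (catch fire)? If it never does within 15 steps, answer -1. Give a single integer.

Step 1: cell (4,4)='T' (+6 fires, +2 burnt)
Step 2: cell (4,4)='T' (+6 fires, +6 burnt)
Step 3: cell (4,4)='T' (+5 fires, +6 burnt)
Step 4: cell (4,4)='F' (+3 fires, +5 burnt)
  -> target ignites at step 4
Step 5: cell (4,4)='.' (+3 fires, +3 burnt)
Step 6: cell (4,4)='.' (+0 fires, +3 burnt)
  fire out at step 6

4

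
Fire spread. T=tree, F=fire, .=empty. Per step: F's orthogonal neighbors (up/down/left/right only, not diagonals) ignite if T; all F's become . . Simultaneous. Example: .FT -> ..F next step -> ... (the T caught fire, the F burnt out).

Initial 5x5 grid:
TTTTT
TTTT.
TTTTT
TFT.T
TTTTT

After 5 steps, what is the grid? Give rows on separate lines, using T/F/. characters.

Step 1: 4 trees catch fire, 1 burn out
  TTTTT
  TTTT.
  TFTTT
  F.F.T
  TFTTT
Step 2: 5 trees catch fire, 4 burn out
  TTTTT
  TFTT.
  F.FTT
  ....T
  F.FTT
Step 3: 5 trees catch fire, 5 burn out
  TFTTT
  F.FT.
  ...FT
  ....T
  ...FT
Step 4: 5 trees catch fire, 5 burn out
  F.FTT
  ...F.
  ....F
  ....T
  ....F
Step 5: 2 trees catch fire, 5 burn out
  ...FT
  .....
  .....
  ....F
  .....

...FT
.....
.....
....F
.....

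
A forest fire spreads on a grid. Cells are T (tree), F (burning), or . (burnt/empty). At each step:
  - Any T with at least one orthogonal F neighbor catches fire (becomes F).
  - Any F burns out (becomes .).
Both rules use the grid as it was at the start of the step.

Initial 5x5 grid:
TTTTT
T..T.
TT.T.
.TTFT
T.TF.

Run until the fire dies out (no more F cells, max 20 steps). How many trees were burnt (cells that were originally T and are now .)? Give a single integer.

Answer: 14

Derivation:
Step 1: +4 fires, +2 burnt (F count now 4)
Step 2: +2 fires, +4 burnt (F count now 2)
Step 3: +2 fires, +2 burnt (F count now 2)
Step 4: +3 fires, +2 burnt (F count now 3)
Step 5: +2 fires, +3 burnt (F count now 2)
Step 6: +1 fires, +2 burnt (F count now 1)
Step 7: +0 fires, +1 burnt (F count now 0)
Fire out after step 7
Initially T: 15, now '.': 24
Total burnt (originally-T cells now '.'): 14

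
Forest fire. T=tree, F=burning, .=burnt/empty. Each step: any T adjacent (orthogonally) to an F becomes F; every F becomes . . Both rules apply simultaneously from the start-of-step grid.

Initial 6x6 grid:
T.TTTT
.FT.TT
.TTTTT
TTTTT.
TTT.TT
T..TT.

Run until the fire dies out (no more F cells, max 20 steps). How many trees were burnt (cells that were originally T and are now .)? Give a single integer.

Answer: 25

Derivation:
Step 1: +2 fires, +1 burnt (F count now 2)
Step 2: +3 fires, +2 burnt (F count now 3)
Step 3: +5 fires, +3 burnt (F count now 5)
Step 4: +5 fires, +5 burnt (F count now 5)
Step 5: +5 fires, +5 burnt (F count now 5)
Step 6: +2 fires, +5 burnt (F count now 2)
Step 7: +2 fires, +2 burnt (F count now 2)
Step 8: +1 fires, +2 burnt (F count now 1)
Step 9: +0 fires, +1 burnt (F count now 0)
Fire out after step 9
Initially T: 26, now '.': 35
Total burnt (originally-T cells now '.'): 25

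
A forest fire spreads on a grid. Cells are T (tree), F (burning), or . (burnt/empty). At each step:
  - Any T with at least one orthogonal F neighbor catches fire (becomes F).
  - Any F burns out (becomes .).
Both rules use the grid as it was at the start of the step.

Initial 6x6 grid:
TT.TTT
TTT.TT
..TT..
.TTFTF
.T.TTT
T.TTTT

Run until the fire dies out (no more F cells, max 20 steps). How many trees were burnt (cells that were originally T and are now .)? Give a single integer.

Step 1: +5 fires, +2 burnt (F count now 5)
Step 2: +5 fires, +5 burnt (F count now 5)
Step 3: +4 fires, +5 burnt (F count now 4)
Step 4: +1 fires, +4 burnt (F count now 1)
Step 5: +2 fires, +1 burnt (F count now 2)
Step 6: +1 fires, +2 burnt (F count now 1)
Step 7: +0 fires, +1 burnt (F count now 0)
Fire out after step 7
Initially T: 24, now '.': 30
Total burnt (originally-T cells now '.'): 18

Answer: 18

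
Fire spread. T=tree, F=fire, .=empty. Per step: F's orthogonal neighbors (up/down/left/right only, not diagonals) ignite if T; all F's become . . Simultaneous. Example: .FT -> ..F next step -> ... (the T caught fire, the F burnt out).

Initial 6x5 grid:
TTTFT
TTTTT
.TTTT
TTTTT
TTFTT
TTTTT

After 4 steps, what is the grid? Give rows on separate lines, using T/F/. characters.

Step 1: 7 trees catch fire, 2 burn out
  TTF.F
  TTTFT
  .TTTT
  TTFTT
  TF.FT
  TTFTT
Step 2: 11 trees catch fire, 7 burn out
  TF...
  TTF.F
  .TFFT
  TF.FT
  F...F
  TF.FT
Step 3: 8 trees catch fire, 11 burn out
  F....
  TF...
  .F..F
  F...F
  .....
  F...F
Step 4: 1 trees catch fire, 8 burn out
  .....
  F....
  .....
  .....
  .....
  .....

.....
F....
.....
.....
.....
.....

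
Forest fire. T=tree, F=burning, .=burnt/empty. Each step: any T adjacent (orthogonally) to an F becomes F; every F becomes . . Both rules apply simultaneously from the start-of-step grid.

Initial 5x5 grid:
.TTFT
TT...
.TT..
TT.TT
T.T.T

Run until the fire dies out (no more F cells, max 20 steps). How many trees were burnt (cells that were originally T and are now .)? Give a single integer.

Step 1: +2 fires, +1 burnt (F count now 2)
Step 2: +1 fires, +2 burnt (F count now 1)
Step 3: +1 fires, +1 burnt (F count now 1)
Step 4: +2 fires, +1 burnt (F count now 2)
Step 5: +2 fires, +2 burnt (F count now 2)
Step 6: +1 fires, +2 burnt (F count now 1)
Step 7: +1 fires, +1 burnt (F count now 1)
Step 8: +0 fires, +1 burnt (F count now 0)
Fire out after step 8
Initially T: 14, now '.': 21
Total burnt (originally-T cells now '.'): 10

Answer: 10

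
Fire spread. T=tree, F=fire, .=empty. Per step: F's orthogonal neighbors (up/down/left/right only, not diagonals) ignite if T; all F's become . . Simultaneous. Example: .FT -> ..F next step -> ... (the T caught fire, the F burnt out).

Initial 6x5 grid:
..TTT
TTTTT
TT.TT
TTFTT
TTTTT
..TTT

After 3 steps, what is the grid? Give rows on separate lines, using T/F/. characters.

Step 1: 3 trees catch fire, 1 burn out
  ..TTT
  TTTTT
  TT.TT
  TF.FT
  TTFTT
  ..TTT
Step 2: 7 trees catch fire, 3 burn out
  ..TTT
  TTTTT
  TF.FT
  F...F
  TF.FT
  ..FTT
Step 3: 7 trees catch fire, 7 burn out
  ..TTT
  TFTFT
  F...F
  .....
  F...F
  ...FT

..TTT
TFTFT
F...F
.....
F...F
...FT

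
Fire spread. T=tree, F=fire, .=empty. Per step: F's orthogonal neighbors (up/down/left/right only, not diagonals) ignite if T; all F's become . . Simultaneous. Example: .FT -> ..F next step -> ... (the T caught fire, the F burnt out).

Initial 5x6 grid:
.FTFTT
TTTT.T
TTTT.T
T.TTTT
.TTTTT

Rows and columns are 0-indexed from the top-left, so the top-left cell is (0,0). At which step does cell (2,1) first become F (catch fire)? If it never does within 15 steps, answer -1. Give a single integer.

Step 1: cell (2,1)='T' (+4 fires, +2 burnt)
Step 2: cell (2,1)='F' (+5 fires, +4 burnt)
  -> target ignites at step 2
Step 3: cell (2,1)='.' (+4 fires, +5 burnt)
Step 4: cell (2,1)='.' (+5 fires, +4 burnt)
Step 5: cell (2,1)='.' (+3 fires, +5 burnt)
Step 6: cell (2,1)='.' (+2 fires, +3 burnt)
Step 7: cell (2,1)='.' (+0 fires, +2 burnt)
  fire out at step 7

2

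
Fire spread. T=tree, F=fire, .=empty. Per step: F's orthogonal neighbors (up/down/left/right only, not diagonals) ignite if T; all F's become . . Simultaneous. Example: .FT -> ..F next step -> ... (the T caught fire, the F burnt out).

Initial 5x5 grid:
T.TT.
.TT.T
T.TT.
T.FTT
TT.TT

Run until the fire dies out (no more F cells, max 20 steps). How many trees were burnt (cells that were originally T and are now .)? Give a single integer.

Answer: 10

Derivation:
Step 1: +2 fires, +1 burnt (F count now 2)
Step 2: +4 fires, +2 burnt (F count now 4)
Step 3: +3 fires, +4 burnt (F count now 3)
Step 4: +1 fires, +3 burnt (F count now 1)
Step 5: +0 fires, +1 burnt (F count now 0)
Fire out after step 5
Initially T: 16, now '.': 19
Total burnt (originally-T cells now '.'): 10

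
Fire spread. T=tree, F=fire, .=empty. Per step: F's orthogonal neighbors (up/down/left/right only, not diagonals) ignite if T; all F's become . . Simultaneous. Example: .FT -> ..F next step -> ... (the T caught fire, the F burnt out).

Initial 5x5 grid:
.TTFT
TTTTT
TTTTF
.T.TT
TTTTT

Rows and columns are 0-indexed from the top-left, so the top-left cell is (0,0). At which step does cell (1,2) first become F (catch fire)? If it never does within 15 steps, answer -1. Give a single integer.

Step 1: cell (1,2)='T' (+6 fires, +2 burnt)
Step 2: cell (1,2)='F' (+5 fires, +6 burnt)
  -> target ignites at step 2
Step 3: cell (1,2)='.' (+3 fires, +5 burnt)
Step 4: cell (1,2)='.' (+4 fires, +3 burnt)
Step 5: cell (1,2)='.' (+1 fires, +4 burnt)
Step 6: cell (1,2)='.' (+1 fires, +1 burnt)
Step 7: cell (1,2)='.' (+0 fires, +1 burnt)
  fire out at step 7

2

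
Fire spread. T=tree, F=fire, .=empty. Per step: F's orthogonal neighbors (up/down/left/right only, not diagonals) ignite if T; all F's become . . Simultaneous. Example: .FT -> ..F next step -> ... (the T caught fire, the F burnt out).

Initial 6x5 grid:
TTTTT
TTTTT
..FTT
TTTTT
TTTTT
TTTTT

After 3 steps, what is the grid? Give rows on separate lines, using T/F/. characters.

Step 1: 3 trees catch fire, 1 burn out
  TTTTT
  TTFTT
  ...FT
  TTFTT
  TTTTT
  TTTTT
Step 2: 7 trees catch fire, 3 burn out
  TTFTT
  TF.FT
  ....F
  TF.FT
  TTFTT
  TTTTT
Step 3: 9 trees catch fire, 7 burn out
  TF.FT
  F...F
  .....
  F...F
  TF.FT
  TTFTT

TF.FT
F...F
.....
F...F
TF.FT
TTFTT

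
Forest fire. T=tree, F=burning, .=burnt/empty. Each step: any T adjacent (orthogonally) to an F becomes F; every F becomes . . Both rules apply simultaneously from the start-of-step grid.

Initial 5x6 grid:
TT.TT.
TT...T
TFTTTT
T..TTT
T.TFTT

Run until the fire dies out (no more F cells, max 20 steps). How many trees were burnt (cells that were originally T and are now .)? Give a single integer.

Step 1: +6 fires, +2 burnt (F count now 6)
Step 2: +6 fires, +6 burnt (F count now 6)
Step 3: +4 fires, +6 burnt (F count now 4)
Step 4: +1 fires, +4 burnt (F count now 1)
Step 5: +1 fires, +1 burnt (F count now 1)
Step 6: +0 fires, +1 burnt (F count now 0)
Fire out after step 6
Initially T: 20, now '.': 28
Total burnt (originally-T cells now '.'): 18

Answer: 18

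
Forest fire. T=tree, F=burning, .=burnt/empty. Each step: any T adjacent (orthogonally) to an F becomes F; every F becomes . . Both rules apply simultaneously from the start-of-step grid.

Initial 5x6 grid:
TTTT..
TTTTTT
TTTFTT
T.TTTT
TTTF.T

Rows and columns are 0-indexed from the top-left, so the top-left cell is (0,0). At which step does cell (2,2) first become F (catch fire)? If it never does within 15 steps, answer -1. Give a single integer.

Step 1: cell (2,2)='F' (+5 fires, +2 burnt)
  -> target ignites at step 1
Step 2: cell (2,2)='.' (+8 fires, +5 burnt)
Step 3: cell (2,2)='.' (+6 fires, +8 burnt)
Step 4: cell (2,2)='.' (+4 fires, +6 burnt)
Step 5: cell (2,2)='.' (+1 fires, +4 burnt)
Step 6: cell (2,2)='.' (+0 fires, +1 burnt)
  fire out at step 6

1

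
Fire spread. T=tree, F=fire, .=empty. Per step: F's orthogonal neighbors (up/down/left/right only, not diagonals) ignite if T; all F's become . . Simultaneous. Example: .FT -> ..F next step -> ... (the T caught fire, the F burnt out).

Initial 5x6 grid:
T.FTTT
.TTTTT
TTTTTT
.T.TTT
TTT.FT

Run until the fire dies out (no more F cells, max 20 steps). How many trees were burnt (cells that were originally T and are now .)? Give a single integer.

Answer: 22

Derivation:
Step 1: +4 fires, +2 burnt (F count now 4)
Step 2: +7 fires, +4 burnt (F count now 7)
Step 3: +5 fires, +7 burnt (F count now 5)
Step 4: +3 fires, +5 burnt (F count now 3)
Step 5: +1 fires, +3 burnt (F count now 1)
Step 6: +2 fires, +1 burnt (F count now 2)
Step 7: +0 fires, +2 burnt (F count now 0)
Fire out after step 7
Initially T: 23, now '.': 29
Total burnt (originally-T cells now '.'): 22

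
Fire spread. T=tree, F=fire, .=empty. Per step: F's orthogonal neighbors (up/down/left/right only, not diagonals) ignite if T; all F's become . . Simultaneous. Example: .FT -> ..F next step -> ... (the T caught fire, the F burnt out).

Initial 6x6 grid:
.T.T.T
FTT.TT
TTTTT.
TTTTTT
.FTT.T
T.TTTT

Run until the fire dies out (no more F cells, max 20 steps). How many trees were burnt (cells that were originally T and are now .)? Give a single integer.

Step 1: +4 fires, +2 burnt (F count now 4)
Step 2: +7 fires, +4 burnt (F count now 7)
Step 3: +3 fires, +7 burnt (F count now 3)
Step 4: +3 fires, +3 burnt (F count now 3)
Step 5: +3 fires, +3 burnt (F count now 3)
Step 6: +2 fires, +3 burnt (F count now 2)
Step 7: +1 fires, +2 burnt (F count now 1)
Step 8: +1 fires, +1 burnt (F count now 1)
Step 9: +0 fires, +1 burnt (F count now 0)
Fire out after step 9
Initially T: 26, now '.': 34
Total burnt (originally-T cells now '.'): 24

Answer: 24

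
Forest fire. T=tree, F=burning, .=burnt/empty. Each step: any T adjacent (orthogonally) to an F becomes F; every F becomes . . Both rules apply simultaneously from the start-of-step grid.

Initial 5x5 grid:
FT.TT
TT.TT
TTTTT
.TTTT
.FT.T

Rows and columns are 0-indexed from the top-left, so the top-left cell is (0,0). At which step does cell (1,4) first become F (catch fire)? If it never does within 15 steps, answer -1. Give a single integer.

Step 1: cell (1,4)='T' (+4 fires, +2 burnt)
Step 2: cell (1,4)='T' (+4 fires, +4 burnt)
Step 3: cell (1,4)='T' (+2 fires, +4 burnt)
Step 4: cell (1,4)='T' (+2 fires, +2 burnt)
Step 5: cell (1,4)='T' (+3 fires, +2 burnt)
Step 6: cell (1,4)='F' (+2 fires, +3 burnt)
  -> target ignites at step 6
Step 7: cell (1,4)='.' (+1 fires, +2 burnt)
Step 8: cell (1,4)='.' (+0 fires, +1 burnt)
  fire out at step 8

6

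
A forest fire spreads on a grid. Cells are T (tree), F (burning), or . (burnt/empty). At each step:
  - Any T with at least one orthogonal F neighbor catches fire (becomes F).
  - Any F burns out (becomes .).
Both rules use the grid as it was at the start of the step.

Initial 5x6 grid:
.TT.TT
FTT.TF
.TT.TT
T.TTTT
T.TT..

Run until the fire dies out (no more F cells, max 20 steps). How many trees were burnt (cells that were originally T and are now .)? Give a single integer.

Answer: 17

Derivation:
Step 1: +4 fires, +2 burnt (F count now 4)
Step 2: +6 fires, +4 burnt (F count now 6)
Step 3: +3 fires, +6 burnt (F count now 3)
Step 4: +2 fires, +3 burnt (F count now 2)
Step 5: +2 fires, +2 burnt (F count now 2)
Step 6: +0 fires, +2 burnt (F count now 0)
Fire out after step 6
Initially T: 19, now '.': 28
Total burnt (originally-T cells now '.'): 17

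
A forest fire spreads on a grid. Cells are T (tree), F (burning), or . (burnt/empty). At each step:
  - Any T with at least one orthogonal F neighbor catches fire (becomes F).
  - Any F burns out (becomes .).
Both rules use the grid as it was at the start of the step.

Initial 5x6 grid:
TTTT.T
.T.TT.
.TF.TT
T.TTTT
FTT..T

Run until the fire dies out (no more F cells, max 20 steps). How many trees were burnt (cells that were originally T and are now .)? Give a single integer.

Answer: 18

Derivation:
Step 1: +4 fires, +2 burnt (F count now 4)
Step 2: +3 fires, +4 burnt (F count now 3)
Step 3: +2 fires, +3 burnt (F count now 2)
Step 4: +4 fires, +2 burnt (F count now 4)
Step 5: +4 fires, +4 burnt (F count now 4)
Step 6: +1 fires, +4 burnt (F count now 1)
Step 7: +0 fires, +1 burnt (F count now 0)
Fire out after step 7
Initially T: 19, now '.': 29
Total burnt (originally-T cells now '.'): 18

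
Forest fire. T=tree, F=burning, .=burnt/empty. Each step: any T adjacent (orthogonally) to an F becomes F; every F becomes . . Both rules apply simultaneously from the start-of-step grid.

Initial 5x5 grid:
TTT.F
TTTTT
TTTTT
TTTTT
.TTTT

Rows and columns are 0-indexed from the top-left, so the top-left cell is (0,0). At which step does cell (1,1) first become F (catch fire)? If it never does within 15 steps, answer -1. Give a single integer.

Step 1: cell (1,1)='T' (+1 fires, +1 burnt)
Step 2: cell (1,1)='T' (+2 fires, +1 burnt)
Step 3: cell (1,1)='T' (+3 fires, +2 burnt)
Step 4: cell (1,1)='F' (+5 fires, +3 burnt)
  -> target ignites at step 4
Step 5: cell (1,1)='.' (+5 fires, +5 burnt)
Step 6: cell (1,1)='.' (+4 fires, +5 burnt)
Step 7: cell (1,1)='.' (+2 fires, +4 burnt)
Step 8: cell (1,1)='.' (+0 fires, +2 burnt)
  fire out at step 8

4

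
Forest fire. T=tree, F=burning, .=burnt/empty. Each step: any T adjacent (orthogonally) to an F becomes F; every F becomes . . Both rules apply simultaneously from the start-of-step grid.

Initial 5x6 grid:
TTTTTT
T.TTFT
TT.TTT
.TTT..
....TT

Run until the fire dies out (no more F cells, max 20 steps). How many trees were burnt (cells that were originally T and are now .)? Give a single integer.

Step 1: +4 fires, +1 burnt (F count now 4)
Step 2: +5 fires, +4 burnt (F count now 5)
Step 3: +2 fires, +5 burnt (F count now 2)
Step 4: +2 fires, +2 burnt (F count now 2)
Step 5: +2 fires, +2 burnt (F count now 2)
Step 6: +2 fires, +2 burnt (F count now 2)
Step 7: +1 fires, +2 burnt (F count now 1)
Step 8: +0 fires, +1 burnt (F count now 0)
Fire out after step 8
Initially T: 20, now '.': 28
Total burnt (originally-T cells now '.'): 18

Answer: 18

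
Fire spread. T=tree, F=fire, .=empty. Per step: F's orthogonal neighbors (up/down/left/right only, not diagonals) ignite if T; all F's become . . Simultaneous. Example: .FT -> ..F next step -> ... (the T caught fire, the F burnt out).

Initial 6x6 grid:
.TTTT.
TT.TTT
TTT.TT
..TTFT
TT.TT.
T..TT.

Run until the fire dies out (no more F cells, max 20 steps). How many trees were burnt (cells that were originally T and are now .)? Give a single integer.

Step 1: +4 fires, +1 burnt (F count now 4)
Step 2: +5 fires, +4 burnt (F count now 5)
Step 3: +5 fires, +5 burnt (F count now 5)
Step 4: +2 fires, +5 burnt (F count now 2)
Step 5: +3 fires, +2 burnt (F count now 3)
Step 6: +2 fires, +3 burnt (F count now 2)
Step 7: +0 fires, +2 burnt (F count now 0)
Fire out after step 7
Initially T: 24, now '.': 33
Total burnt (originally-T cells now '.'): 21

Answer: 21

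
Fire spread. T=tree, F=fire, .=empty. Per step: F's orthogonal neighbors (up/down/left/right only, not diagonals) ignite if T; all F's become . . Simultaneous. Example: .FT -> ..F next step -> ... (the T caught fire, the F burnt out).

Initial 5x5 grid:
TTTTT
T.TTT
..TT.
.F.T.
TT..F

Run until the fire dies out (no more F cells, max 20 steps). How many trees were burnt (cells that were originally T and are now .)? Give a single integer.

Step 1: +1 fires, +2 burnt (F count now 1)
Step 2: +1 fires, +1 burnt (F count now 1)
Step 3: +0 fires, +1 burnt (F count now 0)
Fire out after step 3
Initially T: 14, now '.': 13
Total burnt (originally-T cells now '.'): 2

Answer: 2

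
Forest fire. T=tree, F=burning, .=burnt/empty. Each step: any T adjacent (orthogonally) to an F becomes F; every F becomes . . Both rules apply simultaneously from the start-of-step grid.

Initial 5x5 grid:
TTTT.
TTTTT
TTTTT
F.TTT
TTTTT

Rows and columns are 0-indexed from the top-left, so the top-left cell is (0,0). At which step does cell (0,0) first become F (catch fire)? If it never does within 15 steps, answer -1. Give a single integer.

Step 1: cell (0,0)='T' (+2 fires, +1 burnt)
Step 2: cell (0,0)='T' (+3 fires, +2 burnt)
Step 3: cell (0,0)='F' (+4 fires, +3 burnt)
  -> target ignites at step 3
Step 4: cell (0,0)='.' (+5 fires, +4 burnt)
Step 5: cell (0,0)='.' (+5 fires, +5 burnt)
Step 6: cell (0,0)='.' (+3 fires, +5 burnt)
Step 7: cell (0,0)='.' (+0 fires, +3 burnt)
  fire out at step 7

3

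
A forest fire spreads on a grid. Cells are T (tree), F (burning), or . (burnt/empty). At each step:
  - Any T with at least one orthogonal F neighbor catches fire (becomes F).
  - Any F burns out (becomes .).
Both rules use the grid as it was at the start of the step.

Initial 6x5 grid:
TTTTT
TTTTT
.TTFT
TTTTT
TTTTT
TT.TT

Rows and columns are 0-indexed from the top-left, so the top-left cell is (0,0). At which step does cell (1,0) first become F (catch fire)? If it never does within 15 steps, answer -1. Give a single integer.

Step 1: cell (1,0)='T' (+4 fires, +1 burnt)
Step 2: cell (1,0)='T' (+7 fires, +4 burnt)
Step 3: cell (1,0)='T' (+7 fires, +7 burnt)
Step 4: cell (1,0)='F' (+5 fires, +7 burnt)
  -> target ignites at step 4
Step 5: cell (1,0)='.' (+3 fires, +5 burnt)
Step 6: cell (1,0)='.' (+1 fires, +3 burnt)
Step 7: cell (1,0)='.' (+0 fires, +1 burnt)
  fire out at step 7

4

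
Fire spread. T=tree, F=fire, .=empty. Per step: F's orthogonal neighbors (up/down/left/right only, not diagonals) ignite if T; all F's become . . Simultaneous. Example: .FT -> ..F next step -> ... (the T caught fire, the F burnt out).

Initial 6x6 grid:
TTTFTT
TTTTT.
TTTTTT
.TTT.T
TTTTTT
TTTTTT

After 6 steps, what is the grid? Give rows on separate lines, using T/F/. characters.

Step 1: 3 trees catch fire, 1 burn out
  TTF.FT
  TTTFT.
  TTTTTT
  .TTT.T
  TTTTTT
  TTTTTT
Step 2: 5 trees catch fire, 3 burn out
  TF...F
  TTF.F.
  TTTFTT
  .TTT.T
  TTTTTT
  TTTTTT
Step 3: 5 trees catch fire, 5 burn out
  F.....
  TF....
  TTF.FT
  .TTF.T
  TTTTTT
  TTTTTT
Step 4: 5 trees catch fire, 5 burn out
  ......
  F.....
  TF...F
  .TF..T
  TTTFTT
  TTTTTT
Step 5: 6 trees catch fire, 5 burn out
  ......
  ......
  F.....
  .F...F
  TTF.FT
  TTTFTT
Step 6: 4 trees catch fire, 6 burn out
  ......
  ......
  ......
  ......
  TF...F
  TTF.FT

......
......
......
......
TF...F
TTF.FT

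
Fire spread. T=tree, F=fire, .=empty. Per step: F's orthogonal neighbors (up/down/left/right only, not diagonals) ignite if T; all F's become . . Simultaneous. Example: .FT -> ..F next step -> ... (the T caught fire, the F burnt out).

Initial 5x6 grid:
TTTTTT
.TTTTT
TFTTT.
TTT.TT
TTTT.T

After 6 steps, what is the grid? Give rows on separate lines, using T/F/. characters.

Step 1: 4 trees catch fire, 1 burn out
  TTTTTT
  .FTTTT
  F.FTT.
  TFT.TT
  TTTT.T
Step 2: 6 trees catch fire, 4 burn out
  TFTTTT
  ..FTTT
  ...FT.
  F.F.TT
  TFTT.T
Step 3: 6 trees catch fire, 6 burn out
  F.FTTT
  ...FTT
  ....F.
  ....TT
  F.FT.T
Step 4: 4 trees catch fire, 6 burn out
  ...FTT
  ....FT
  ......
  ....FT
  ...F.T
Step 5: 3 trees catch fire, 4 burn out
  ....FT
  .....F
  ......
  .....F
  .....T
Step 6: 2 trees catch fire, 3 burn out
  .....F
  ......
  ......
  ......
  .....F

.....F
......
......
......
.....F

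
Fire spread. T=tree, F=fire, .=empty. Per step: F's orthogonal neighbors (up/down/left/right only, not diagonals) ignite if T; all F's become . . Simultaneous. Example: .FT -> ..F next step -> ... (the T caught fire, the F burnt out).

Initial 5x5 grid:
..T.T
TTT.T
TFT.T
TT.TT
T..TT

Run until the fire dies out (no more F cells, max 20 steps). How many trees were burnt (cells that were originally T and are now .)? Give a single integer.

Step 1: +4 fires, +1 burnt (F count now 4)
Step 2: +3 fires, +4 burnt (F count now 3)
Step 3: +2 fires, +3 burnt (F count now 2)
Step 4: +0 fires, +2 burnt (F count now 0)
Fire out after step 4
Initially T: 16, now '.': 18
Total burnt (originally-T cells now '.'): 9

Answer: 9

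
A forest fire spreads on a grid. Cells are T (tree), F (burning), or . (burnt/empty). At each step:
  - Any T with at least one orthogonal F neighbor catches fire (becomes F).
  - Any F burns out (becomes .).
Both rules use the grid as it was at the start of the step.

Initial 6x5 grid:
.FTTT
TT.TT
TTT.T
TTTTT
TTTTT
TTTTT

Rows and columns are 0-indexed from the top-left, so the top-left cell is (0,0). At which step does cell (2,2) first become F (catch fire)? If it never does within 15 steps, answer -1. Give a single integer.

Step 1: cell (2,2)='T' (+2 fires, +1 burnt)
Step 2: cell (2,2)='T' (+3 fires, +2 burnt)
Step 3: cell (2,2)='F' (+5 fires, +3 burnt)
  -> target ignites at step 3
Step 4: cell (2,2)='.' (+4 fires, +5 burnt)
Step 5: cell (2,2)='.' (+5 fires, +4 burnt)
Step 6: cell (2,2)='.' (+4 fires, +5 burnt)
Step 7: cell (2,2)='.' (+2 fires, +4 burnt)
Step 8: cell (2,2)='.' (+1 fires, +2 burnt)
Step 9: cell (2,2)='.' (+0 fires, +1 burnt)
  fire out at step 9

3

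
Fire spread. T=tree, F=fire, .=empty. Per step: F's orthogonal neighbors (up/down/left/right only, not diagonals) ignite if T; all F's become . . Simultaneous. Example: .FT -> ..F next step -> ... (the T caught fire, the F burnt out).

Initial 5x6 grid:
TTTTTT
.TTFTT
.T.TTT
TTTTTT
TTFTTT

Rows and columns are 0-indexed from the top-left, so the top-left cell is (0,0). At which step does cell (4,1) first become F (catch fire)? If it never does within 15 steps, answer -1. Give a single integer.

Step 1: cell (4,1)='F' (+7 fires, +2 burnt)
  -> target ignites at step 1
Step 2: cell (4,1)='.' (+9 fires, +7 burnt)
Step 3: cell (4,1)='.' (+7 fires, +9 burnt)
Step 4: cell (4,1)='.' (+2 fires, +7 burnt)
Step 5: cell (4,1)='.' (+0 fires, +2 burnt)
  fire out at step 5

1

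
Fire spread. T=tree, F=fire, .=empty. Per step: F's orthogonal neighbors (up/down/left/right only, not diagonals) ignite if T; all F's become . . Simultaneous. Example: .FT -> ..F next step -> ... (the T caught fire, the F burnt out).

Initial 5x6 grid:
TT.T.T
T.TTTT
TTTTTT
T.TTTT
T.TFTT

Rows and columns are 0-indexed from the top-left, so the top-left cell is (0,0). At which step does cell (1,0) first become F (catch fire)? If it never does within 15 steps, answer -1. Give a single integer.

Step 1: cell (1,0)='T' (+3 fires, +1 burnt)
Step 2: cell (1,0)='T' (+4 fires, +3 burnt)
Step 3: cell (1,0)='T' (+4 fires, +4 burnt)
Step 4: cell (1,0)='T' (+5 fires, +4 burnt)
Step 5: cell (1,0)='T' (+2 fires, +5 burnt)
Step 6: cell (1,0)='F' (+3 fires, +2 burnt)
  -> target ignites at step 6
Step 7: cell (1,0)='.' (+2 fires, +3 burnt)
Step 8: cell (1,0)='.' (+1 fires, +2 burnt)
Step 9: cell (1,0)='.' (+0 fires, +1 burnt)
  fire out at step 9

6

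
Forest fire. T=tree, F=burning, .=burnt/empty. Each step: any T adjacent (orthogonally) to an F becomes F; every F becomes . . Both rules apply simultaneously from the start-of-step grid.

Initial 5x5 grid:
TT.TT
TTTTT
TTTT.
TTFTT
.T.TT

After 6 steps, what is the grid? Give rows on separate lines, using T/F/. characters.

Step 1: 3 trees catch fire, 1 burn out
  TT.TT
  TTTTT
  TTFT.
  TF.FT
  .T.TT
Step 2: 7 trees catch fire, 3 burn out
  TT.TT
  TTFTT
  TF.F.
  F...F
  .F.FT
Step 3: 4 trees catch fire, 7 burn out
  TT.TT
  TF.FT
  F....
  .....
  ....F
Step 4: 4 trees catch fire, 4 burn out
  TF.FT
  F...F
  .....
  .....
  .....
Step 5: 2 trees catch fire, 4 burn out
  F...F
  .....
  .....
  .....
  .....
Step 6: 0 trees catch fire, 2 burn out
  .....
  .....
  .....
  .....
  .....

.....
.....
.....
.....
.....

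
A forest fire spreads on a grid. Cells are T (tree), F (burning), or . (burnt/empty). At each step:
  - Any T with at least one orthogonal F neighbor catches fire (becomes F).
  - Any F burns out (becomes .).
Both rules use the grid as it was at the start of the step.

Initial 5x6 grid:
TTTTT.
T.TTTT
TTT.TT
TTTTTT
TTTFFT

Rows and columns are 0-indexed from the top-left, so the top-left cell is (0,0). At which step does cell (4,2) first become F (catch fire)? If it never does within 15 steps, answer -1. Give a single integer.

Step 1: cell (4,2)='F' (+4 fires, +2 burnt)
  -> target ignites at step 1
Step 2: cell (4,2)='.' (+4 fires, +4 burnt)
Step 3: cell (4,2)='.' (+5 fires, +4 burnt)
Step 4: cell (4,2)='.' (+6 fires, +5 burnt)
Step 5: cell (4,2)='.' (+3 fires, +6 burnt)
Step 6: cell (4,2)='.' (+2 fires, +3 burnt)
Step 7: cell (4,2)='.' (+1 fires, +2 burnt)
Step 8: cell (4,2)='.' (+0 fires, +1 burnt)
  fire out at step 8

1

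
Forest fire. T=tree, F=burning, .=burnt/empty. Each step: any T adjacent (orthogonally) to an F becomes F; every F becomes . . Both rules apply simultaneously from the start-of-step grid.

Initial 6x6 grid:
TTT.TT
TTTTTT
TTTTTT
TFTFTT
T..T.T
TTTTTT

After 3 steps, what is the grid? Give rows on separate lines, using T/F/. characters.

Step 1: 6 trees catch fire, 2 burn out
  TTT.TT
  TTTTTT
  TFTFTT
  F.F.FT
  T..F.T
  TTTTTT
Step 2: 8 trees catch fire, 6 burn out
  TTT.TT
  TFTFTT
  F.F.FT
  .....F
  F....T
  TTTFTT
Step 3: 9 trees catch fire, 8 burn out
  TFT.TT
  F.F.FT
  .....F
  ......
  .....F
  FTF.FT

TFT.TT
F.F.FT
.....F
......
.....F
FTF.FT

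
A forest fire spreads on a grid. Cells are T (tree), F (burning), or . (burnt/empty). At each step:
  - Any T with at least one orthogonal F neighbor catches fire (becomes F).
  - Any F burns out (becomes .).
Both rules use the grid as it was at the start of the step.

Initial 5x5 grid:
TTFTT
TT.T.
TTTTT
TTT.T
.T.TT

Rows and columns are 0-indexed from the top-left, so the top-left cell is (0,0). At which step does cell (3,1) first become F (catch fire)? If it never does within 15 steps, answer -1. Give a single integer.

Step 1: cell (3,1)='T' (+2 fires, +1 burnt)
Step 2: cell (3,1)='T' (+4 fires, +2 burnt)
Step 3: cell (3,1)='T' (+3 fires, +4 burnt)
Step 4: cell (3,1)='F' (+4 fires, +3 burnt)
  -> target ignites at step 4
Step 5: cell (3,1)='.' (+4 fires, +4 burnt)
Step 6: cell (3,1)='.' (+1 fires, +4 burnt)
Step 7: cell (3,1)='.' (+1 fires, +1 burnt)
Step 8: cell (3,1)='.' (+0 fires, +1 burnt)
  fire out at step 8

4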